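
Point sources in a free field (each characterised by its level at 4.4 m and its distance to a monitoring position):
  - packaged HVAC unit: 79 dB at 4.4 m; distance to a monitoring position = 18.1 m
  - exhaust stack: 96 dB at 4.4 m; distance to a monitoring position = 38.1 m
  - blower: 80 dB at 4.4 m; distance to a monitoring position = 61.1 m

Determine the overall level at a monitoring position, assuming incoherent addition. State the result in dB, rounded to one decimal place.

77.7 dB

Propagate each source to the receiver with L = L_ref − 20·log₁₀(r/r_ref), then add intensities.
packaged HVAC unit: 79 − 20·log₁₀(18.1/4.4) = 79 − 12.28 = 66.72 dB.
exhaust stack: 96 − 20·log₁₀(38.1/4.4) = 96 − 18.75 = 77.25 dB.
blower: 80 − 20·log₁₀(61.1/4.4) = 80 − 22.85 = 57.15 dB.
Σ 10^(L/10) = 5.831e+07 → L_total = 10·log₁₀(5.831e+07) = 77.66 dB.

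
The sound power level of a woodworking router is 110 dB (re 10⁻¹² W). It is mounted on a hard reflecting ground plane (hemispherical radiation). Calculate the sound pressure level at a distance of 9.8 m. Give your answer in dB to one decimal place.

82.2 dB

The power spreads over a hemisphere of area 2π·r², so L_p = L_w − 10·log₁₀(2π·r²).
2π·r² = 603.4 m², 10·log₁₀ of that is 27.806 dB.
L_p = 110 − 27.806 = 82.19 dB.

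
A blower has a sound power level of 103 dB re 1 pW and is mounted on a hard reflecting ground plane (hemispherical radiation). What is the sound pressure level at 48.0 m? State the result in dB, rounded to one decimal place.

The power spreads over a hemisphere of area 2π·r², so L_p = L_w − 10·log₁₀(2π·r²).
2π·r² = 1.448e+04 m², 10·log₁₀ of that is 41.607 dB.
L_p = 103 − 41.607 = 61.39 dB.

61.4 dB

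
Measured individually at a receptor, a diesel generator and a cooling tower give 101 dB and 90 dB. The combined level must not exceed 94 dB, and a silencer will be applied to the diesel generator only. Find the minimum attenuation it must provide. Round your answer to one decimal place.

9.2 dB

The untreated sources together contribute 10^(90/10) = 1.000e+09, i.e. 90.00 dB.
The limit corresponds to 10^(94/10) = 2.512e+09; subtracting the fixed part leaves 1.512e+09 for the diesel generator, i.e. 91.80 dB.
So the diesel generator must be reduced from 101 to 91.80 dB: IL = 9.20 dB.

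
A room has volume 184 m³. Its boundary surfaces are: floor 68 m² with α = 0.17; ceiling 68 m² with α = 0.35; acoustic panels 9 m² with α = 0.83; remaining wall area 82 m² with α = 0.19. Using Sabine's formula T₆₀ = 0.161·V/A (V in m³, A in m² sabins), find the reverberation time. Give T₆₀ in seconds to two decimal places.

0.51 s

Total absorption A = 68·0.17 + 68·0.35 + 9·0.83 + 82·0.19 = 58.41 m² sabins.
T₆₀ = 0.161 × 184 / 58.41 = 0.507 s.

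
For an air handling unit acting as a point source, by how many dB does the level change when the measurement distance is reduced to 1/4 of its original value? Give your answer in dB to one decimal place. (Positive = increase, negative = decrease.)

+12.0 dB

Point-source spreading: ΔL = −20·log₁₀(r₂/r₁).
ΔL = −20·log₁₀(0.25) = +12.04 dB.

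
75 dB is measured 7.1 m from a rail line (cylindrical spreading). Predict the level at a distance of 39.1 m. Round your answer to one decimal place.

Line-source attenuation: ΔL = 10·log₁₀(r₂/r₁) = 10·log₁₀(39.1/7.1) = 7.409 dB.
L₂ = 75 − 10·log₁₀(39.1/7.1) = 75 − 7.409 = 67.59 dB.

67.6 dB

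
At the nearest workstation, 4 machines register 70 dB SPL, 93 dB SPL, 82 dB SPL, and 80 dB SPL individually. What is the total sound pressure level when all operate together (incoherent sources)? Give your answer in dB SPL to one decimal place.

93.5 dB SPL

Incoherent sources combine by intensity addition: L_total = 10·log₁₀(Σ 10^(L_i/10)).
Σ 10^(L/10) = 10^(70/10) + 10^(93/10) + 10^(82/10) + 10^(80/10) = 2.264e+09.
L_total = 10·log₁₀(2.264e+09) = 93.55 dB SPL.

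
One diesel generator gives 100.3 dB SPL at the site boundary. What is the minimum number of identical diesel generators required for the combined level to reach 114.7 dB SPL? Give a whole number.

The shortfall is 114.7 − 100.3 = 14.4 dB, and N units add 10·log₁₀ N, so need 10·log₁₀ N ≥ 14.4.
N ≥ 10^(14.4/10) = 27.542, so N = 28.

28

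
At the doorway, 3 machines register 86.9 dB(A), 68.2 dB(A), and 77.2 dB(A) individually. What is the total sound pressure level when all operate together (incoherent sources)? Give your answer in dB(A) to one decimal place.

87.4 dB(A)

For uncorrelated sources the intensities add, so convert each level to linear form, sum, and take 10·log₁₀ of the total.
Σ 10^(L/10) = 10^(86.9/10) + 10^(68.2/10) + 10^(77.2/10) = 5.489e+08.
L_total = 10·log₁₀(5.489e+08) = 87.39 dB(A).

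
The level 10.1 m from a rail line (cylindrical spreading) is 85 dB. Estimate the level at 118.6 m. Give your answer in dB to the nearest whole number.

Cylindrical spreading from a line source gives a 10·log₁₀(r₂/r₁) drop.
L₂ = 85 − 10·log₁₀(118.6/10.1) = 85 − 10.698 = 74.30 dB.

74 dB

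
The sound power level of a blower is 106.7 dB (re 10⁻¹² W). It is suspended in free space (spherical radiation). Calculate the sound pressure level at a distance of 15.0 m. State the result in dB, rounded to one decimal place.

72.2 dB

L_p = L_w − 10·log₁₀(4π·r²) with r = 15.0 m.
4π·r² = 2827 m², 10·log₁₀ of that is 34.514 dB.
L_p = 106.7 − 34.514 = 72.19 dB.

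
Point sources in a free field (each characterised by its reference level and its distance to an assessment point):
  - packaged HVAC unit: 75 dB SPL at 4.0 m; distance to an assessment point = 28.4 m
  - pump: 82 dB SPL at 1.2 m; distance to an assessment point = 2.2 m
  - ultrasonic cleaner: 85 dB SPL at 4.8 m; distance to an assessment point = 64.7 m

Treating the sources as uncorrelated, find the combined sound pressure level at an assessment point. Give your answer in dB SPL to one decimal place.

76.9 dB SPL

Apply inverse-square spreading to bring every level to the receiver, then sum 10^(L/10).
packaged HVAC unit: 75 − 20·log₁₀(28.4/4.0) = 75 − 17.03 = 57.97 dB SPL.
pump: 82 − 20·log₁₀(2.2/1.2) = 82 − 5.26 = 76.74 dB SPL.
ultrasonic cleaner: 85 − 20·log₁₀(64.7/4.8) = 85 − 22.59 = 62.41 dB SPL.
Σ 10^(L/10) = 4.952e+07 → L_total = 10·log₁₀(4.952e+07) = 76.95 dB SPL.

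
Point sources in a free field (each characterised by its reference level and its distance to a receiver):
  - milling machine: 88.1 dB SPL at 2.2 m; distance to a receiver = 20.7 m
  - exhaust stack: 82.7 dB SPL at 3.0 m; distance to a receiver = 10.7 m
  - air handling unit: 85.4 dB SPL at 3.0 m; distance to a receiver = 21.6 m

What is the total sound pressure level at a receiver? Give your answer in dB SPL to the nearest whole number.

Propagate each source to the receiver with L = L_ref − 20·log₁₀(r/r_ref), then add intensities.
milling machine: 88.1 − 20·log₁₀(20.7/2.2) = 88.1 − 19.47 = 68.63 dB SPL.
exhaust stack: 82.7 − 20·log₁₀(10.7/3.0) = 82.7 − 11.05 = 71.65 dB SPL.
air handling unit: 85.4 − 20·log₁₀(21.6/3.0) = 85.4 − 17.15 = 68.25 dB SPL.
Σ 10^(L/10) = 2.862e+07 → L_total = 10·log₁₀(2.862e+07) = 74.57 dB SPL.

75 dB SPL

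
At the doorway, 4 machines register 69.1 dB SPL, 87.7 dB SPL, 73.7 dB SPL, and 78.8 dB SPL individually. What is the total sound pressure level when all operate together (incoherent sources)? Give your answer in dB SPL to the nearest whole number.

Incoherent sources combine by intensity addition: L_total = 10·log₁₀(Σ 10^(L_i/10)).
Σ 10^(L/10) = 10^(69.1/10) + 10^(87.7/10) + 10^(73.7/10) + 10^(78.8/10) = 6.963e+08.
L_total = 10·log₁₀(6.963e+08) = 88.43 dB SPL.

88 dB SPL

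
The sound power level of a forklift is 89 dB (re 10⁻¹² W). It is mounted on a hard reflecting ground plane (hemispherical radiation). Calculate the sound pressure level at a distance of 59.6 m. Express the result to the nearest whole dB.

46 dB

Free-field hemispherical radiation: L_p = L_w − 10·log₁₀(2π·r²), r = 59.6 m.
2π·r² = 2.232e+04 m², 10·log₁₀ of that is 43.487 dB.
L_p = 89 − 43.487 = 45.51 dB.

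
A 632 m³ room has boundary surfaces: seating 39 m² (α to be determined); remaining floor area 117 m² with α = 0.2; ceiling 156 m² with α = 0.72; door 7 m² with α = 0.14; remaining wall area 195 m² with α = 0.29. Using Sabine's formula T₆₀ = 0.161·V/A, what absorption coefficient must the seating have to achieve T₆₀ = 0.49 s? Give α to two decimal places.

A = 0.161·V/T₆₀ = 0.161·632/0.49 = 207.66 m² sabins.
Absorption from the other surfaces = 117·0.2 + 156·0.72 + 7·0.14 + 195·0.29 = 193.25 m², so the seating must supply 14.41 m² over 39 m².
α = 14.41/39 = 0.369.

0.37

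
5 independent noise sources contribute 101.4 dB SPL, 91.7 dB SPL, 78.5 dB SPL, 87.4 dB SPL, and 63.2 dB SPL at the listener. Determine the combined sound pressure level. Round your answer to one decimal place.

102.0 dB SPL

For uncorrelated sources the intensities add, so convert each level to linear form, sum, and take 10·log₁₀ of the total.
Σ 10^(L/10) = 10^(101.4/10) + 10^(91.7/10) + 10^(78.5/10) + 10^(87.4/10) + 10^(63.2/10) = 1.591e+10.
L_total = 10·log₁₀(1.591e+10) = 102.02 dB SPL.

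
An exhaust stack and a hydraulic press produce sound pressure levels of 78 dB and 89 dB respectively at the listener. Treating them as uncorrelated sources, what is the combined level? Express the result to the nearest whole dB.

For uncorrelated sources the intensities add, so convert each level to linear form, sum, and take 10·log₁₀ of the total.
Σ 10^(L/10) = 10^(78/10) + 10^(89/10) = 8.574e+08.
L_total = 10·log₁₀(8.574e+08) = 89.33 dB.

89 dB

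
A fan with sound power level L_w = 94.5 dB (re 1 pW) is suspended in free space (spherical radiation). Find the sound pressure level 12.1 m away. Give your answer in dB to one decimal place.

61.9 dB

L_p = L_w − 10·log₁₀(4π·r²) with r = 12.1 m.
4π·r² = 1840 m², 10·log₁₀ of that is 32.648 dB.
L_p = 94.5 − 32.648 = 61.85 dB.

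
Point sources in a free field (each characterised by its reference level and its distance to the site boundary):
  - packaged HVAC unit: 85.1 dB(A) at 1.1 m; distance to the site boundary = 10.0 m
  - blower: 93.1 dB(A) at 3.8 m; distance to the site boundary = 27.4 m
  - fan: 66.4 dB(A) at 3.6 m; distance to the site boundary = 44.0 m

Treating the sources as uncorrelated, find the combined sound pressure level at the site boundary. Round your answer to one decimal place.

Propagate each source to the receiver with L = L_ref − 20·log₁₀(r/r_ref), then add intensities.
packaged HVAC unit: 85.1 − 20·log₁₀(10.0/1.1) = 85.1 − 19.17 = 65.93 dB(A).
blower: 93.1 − 20·log₁₀(27.4/3.8) = 93.1 − 17.16 = 75.94 dB(A).
fan: 66.4 − 20·log₁₀(44.0/3.6) = 66.4 − 21.74 = 44.66 dB(A).
Σ 10^(L/10) = 4.322e+07 → L_total = 10·log₁₀(4.322e+07) = 76.36 dB(A).

76.4 dB(A)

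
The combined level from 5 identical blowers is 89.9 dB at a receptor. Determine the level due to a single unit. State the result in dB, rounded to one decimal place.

For N identical incoherent sources L_total = L₁ + 10·log₁₀ N, so L₁ = 89.9 − 10·log₁₀(5) = 89.9 − 6.990.

82.9 dB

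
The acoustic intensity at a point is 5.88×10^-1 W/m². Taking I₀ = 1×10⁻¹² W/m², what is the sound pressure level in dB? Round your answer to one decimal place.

117.7 dB

Dividing by I₀ shifts the exponent by 12: I/I₀ = 5.88×10^11.
L = 10·(0.7694 + 11) = 117.69 dB.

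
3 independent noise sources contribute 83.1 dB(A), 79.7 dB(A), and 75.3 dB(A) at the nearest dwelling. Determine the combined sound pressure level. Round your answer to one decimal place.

For uncorrelated sources the intensities add, so convert each level to linear form, sum, and take 10·log₁₀ of the total.
Σ 10^(L/10) = 10^(83.1/10) + 10^(79.7/10) + 10^(75.3/10) = 3.314e+08.
L_total = 10·log₁₀(3.314e+08) = 85.20 dB(A).

85.2 dB(A)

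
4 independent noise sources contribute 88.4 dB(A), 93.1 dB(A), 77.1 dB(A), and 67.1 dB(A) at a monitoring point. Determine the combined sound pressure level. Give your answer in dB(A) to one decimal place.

94.5 dB(A)

For uncorrelated sources the intensities add, so convert each level to linear form, sum, and take 10·log₁₀ of the total.
Σ 10^(L/10) = 10^(88.4/10) + 10^(93.1/10) + 10^(77.1/10) + 10^(67.1/10) = 2.790e+09.
L_total = 10·log₁₀(2.790e+09) = 94.46 dB(A).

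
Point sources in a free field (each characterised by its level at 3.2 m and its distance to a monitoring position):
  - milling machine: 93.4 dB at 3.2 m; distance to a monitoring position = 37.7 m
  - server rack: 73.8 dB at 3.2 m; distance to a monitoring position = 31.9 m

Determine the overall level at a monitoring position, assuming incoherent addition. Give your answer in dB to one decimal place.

First find each source's level at the receiver (point-source: −20·log₁₀(r/r_ref)), then combine on an intensity basis.
milling machine: 93.4 − 20·log₁₀(37.7/3.2) = 93.4 − 21.42 = 71.98 dB.
server rack: 73.8 − 20·log₁₀(31.9/3.2) = 73.8 − 19.97 = 53.83 dB.
Σ 10^(L/10) = 1.600e+07 → L_total = 10·log₁₀(1.600e+07) = 72.04 dB.

72.0 dB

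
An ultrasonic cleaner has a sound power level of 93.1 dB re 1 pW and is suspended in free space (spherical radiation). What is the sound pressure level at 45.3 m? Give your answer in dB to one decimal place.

The power spreads over a sphere of area 4π·r², so L_p = L_w − 10·log₁₀(4π·r²).
4π·r² = 2.579e+04 m², 10·log₁₀ of that is 44.114 dB.
L_p = 93.1 − 44.114 = 48.99 dB.

49.0 dB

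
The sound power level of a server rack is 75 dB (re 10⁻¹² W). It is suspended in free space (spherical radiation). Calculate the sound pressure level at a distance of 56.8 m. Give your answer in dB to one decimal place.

Free-field spherical radiation: L_p = L_w − 10·log₁₀(4π·r²), r = 56.8 m.
4π·r² = 4.054e+04 m², 10·log₁₀ of that is 46.079 dB.
L_p = 75 − 46.079 = 28.92 dB.

28.9 dB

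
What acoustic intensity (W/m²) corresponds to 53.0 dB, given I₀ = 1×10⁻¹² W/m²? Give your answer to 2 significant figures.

2.0e-07 W/m²

I/I₀ = 10^(53.0/10) = 1.995e+05, so I = 1.995e+05 × 10⁻¹² W/m².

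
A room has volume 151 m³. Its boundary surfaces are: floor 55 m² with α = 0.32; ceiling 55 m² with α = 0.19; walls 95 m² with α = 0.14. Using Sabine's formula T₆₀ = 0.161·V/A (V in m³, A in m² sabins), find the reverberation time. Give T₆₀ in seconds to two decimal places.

0.59 s

Summing Sᵢαᵢ: 55·0.32 + 55·0.19 + 95·0.14 = 41.35 m².
T₆₀ = 0.161·V/A = 0.161·151/41.35 = 0.588 s.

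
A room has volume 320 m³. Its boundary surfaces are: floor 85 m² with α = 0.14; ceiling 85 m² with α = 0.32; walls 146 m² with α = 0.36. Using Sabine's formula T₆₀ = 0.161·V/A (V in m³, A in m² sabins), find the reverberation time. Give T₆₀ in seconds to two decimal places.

0.56 s

Summing Sᵢαᵢ: 85·0.14 + 85·0.32 + 146·0.36 = 91.66 m².
T₆₀ = 0.161 × 320 / 91.66 = 0.562 s.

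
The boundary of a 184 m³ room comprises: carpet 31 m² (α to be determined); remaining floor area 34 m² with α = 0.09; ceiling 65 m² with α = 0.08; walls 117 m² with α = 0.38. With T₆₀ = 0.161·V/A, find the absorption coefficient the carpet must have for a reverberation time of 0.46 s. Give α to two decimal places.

0.38

Required total absorption A = 0.161·184/0.46 = 64.40 m².
Absorption from the other surfaces = 34·0.09 + 65·0.08 + 117·0.38 = 52.72 m², so the carpet must supply 11.68 m² over 31 m².
α = 11.68/31 = 0.377.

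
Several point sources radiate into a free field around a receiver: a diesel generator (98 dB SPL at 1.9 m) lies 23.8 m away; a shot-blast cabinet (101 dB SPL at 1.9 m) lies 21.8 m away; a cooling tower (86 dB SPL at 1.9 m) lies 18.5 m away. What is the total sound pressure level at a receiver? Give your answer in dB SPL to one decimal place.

First find each source's level at the receiver (point-source: −20·log₁₀(r/r_ref)), then combine on an intensity basis.
diesel generator: 98 − 20·log₁₀(23.8/1.9) = 98 − 21.96 = 76.04 dB SPL.
shot-blast cabinet: 101 − 20·log₁₀(21.8/1.9) = 101 − 21.19 = 79.81 dB SPL.
cooling tower: 86 − 20·log₁₀(18.5/1.9) = 86 − 19.77 = 66.23 dB SPL.
Σ 10^(L/10) = 1.400e+08 → L_total = 10·log₁₀(1.400e+08) = 81.46 dB SPL.

81.5 dB SPL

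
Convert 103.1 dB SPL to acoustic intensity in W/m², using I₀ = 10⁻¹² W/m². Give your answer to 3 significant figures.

0.0204 W/m²

I/I₀ = 10^(103.1/10) = 2.042e+10, so I = 2.042e+10 × 10⁻¹² W/m².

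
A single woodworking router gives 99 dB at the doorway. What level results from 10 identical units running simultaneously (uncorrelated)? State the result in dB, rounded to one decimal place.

N identical incoherent sources raise the level by 10·log₁₀ N.
L_total = 99 + 10·log₁₀(10) = 99 + 10.000 = 109.00 dB.

109.0 dB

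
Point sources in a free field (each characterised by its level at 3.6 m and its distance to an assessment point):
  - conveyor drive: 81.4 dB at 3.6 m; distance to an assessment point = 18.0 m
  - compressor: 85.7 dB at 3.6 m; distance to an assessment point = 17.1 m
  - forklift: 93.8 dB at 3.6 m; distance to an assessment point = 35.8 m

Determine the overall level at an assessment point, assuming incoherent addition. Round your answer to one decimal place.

76.7 dB

Apply inverse-square spreading to bring every level to the receiver, then sum 10^(L/10).
conveyor drive: 81.4 − 20·log₁₀(18.0/3.6) = 81.4 − 13.98 = 67.42 dB.
compressor: 85.7 − 20·log₁₀(17.1/3.6) = 85.7 − 13.53 = 72.17 dB.
forklift: 93.8 − 20·log₁₀(35.8/3.6) = 93.8 − 19.95 = 73.85 dB.
Σ 10^(L/10) = 4.625e+07 → L_total = 10·log₁₀(4.625e+07) = 76.65 dB.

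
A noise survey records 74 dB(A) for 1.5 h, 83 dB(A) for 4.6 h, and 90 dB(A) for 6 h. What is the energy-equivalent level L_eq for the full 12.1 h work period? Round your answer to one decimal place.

L_eq = 10·log₁₀[(1/T)·Σ tᵢ·10^(Lᵢ/10)] with T = 12.1 h.
Σ tᵢ·10^(Lᵢ/10) = 1.5·10^(74/10) + 4.6·10^(83/10) + 6·10^(90/10) = 6.955e+09.
L_eq = 10·log₁₀(6.955e+09/12.1) = 87.60 dB(A).

87.6 dB(A)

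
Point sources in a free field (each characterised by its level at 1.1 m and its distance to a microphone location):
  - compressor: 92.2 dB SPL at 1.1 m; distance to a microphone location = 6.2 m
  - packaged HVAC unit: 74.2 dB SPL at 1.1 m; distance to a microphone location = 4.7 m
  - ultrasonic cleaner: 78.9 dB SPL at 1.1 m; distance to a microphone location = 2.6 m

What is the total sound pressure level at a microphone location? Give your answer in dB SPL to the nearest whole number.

First find each source's level at the receiver (point-source: −20·log₁₀(r/r_ref)), then combine on an intensity basis.
compressor: 92.2 − 20·log₁₀(6.2/1.1) = 92.2 − 15.02 = 77.18 dB SPL.
packaged HVAC unit: 74.2 − 20·log₁₀(4.7/1.1) = 74.2 − 12.61 = 61.59 dB SPL.
ultrasonic cleaner: 78.9 − 20·log₁₀(2.6/1.1) = 78.9 − 7.47 = 71.43 dB SPL.
Σ 10^(L/10) = 6.757e+07 → L_total = 10·log₁₀(6.757e+07) = 78.30 dB SPL.

78 dB SPL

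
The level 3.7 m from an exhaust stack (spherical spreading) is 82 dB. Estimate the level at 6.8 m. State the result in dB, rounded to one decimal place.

76.7 dB

Spherical spreading from a point source gives a 20·log₁₀(r₂/r₁) drop.
L₂ = 82 − 20·log₁₀(6.8/3.7) = 82 − 5.286 = 76.71 dB.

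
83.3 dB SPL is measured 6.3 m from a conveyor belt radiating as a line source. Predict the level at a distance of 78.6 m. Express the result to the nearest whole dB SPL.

72 dB SPL

For a line source, L₂ = L₁ − 10·log₁₀(r₂/r₁).
L₂ = 83.3 − 10·log₁₀(78.6/6.3) = 83.3 − 10.961 = 72.34 dB SPL.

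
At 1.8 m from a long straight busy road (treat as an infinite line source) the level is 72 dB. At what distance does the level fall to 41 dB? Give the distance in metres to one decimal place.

2266.1 m

For a line source L₁ − L₂ = 10·log₁₀(r₂/r₁), so r₂ = r₁·10^((L₁−L₂)/10).
r₂ = 1.8·10^((72−41)/10) = 1.8·10^(31.0/10) = 2266.07 m.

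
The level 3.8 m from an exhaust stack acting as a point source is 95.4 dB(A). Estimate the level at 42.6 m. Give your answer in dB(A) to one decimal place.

74.4 dB(A)

Spherical spreading from a point source gives a 20·log₁₀(r₂/r₁) drop.
L₂ = 95.4 − 20·log₁₀(42.6/3.8) = 95.4 − 20.993 = 74.41 dB(A).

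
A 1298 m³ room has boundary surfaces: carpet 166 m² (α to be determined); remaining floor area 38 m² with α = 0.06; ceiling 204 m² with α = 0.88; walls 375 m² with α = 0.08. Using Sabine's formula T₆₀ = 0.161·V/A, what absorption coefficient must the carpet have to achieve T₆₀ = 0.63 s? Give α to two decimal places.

Required total absorption A = 0.161·1298/0.63 = 331.71 m².
Absorption from the other surfaces = 38·0.06 + 204·0.88 + 375·0.08 = 211.80 m², so the carpet must supply 119.91 m² over 166 m².
α = 119.91/166 = 0.722.

0.72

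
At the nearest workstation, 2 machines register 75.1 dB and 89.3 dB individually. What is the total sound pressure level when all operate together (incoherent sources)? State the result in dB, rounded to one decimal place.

Incoherent sources combine by intensity addition: L_total = 10·log₁₀(Σ 10^(L_i/10)).
Σ 10^(L/10) = 10^(75.1/10) + 10^(89.3/10) = 8.835e+08.
L_total = 10·log₁₀(8.835e+08) = 89.46 dB.

89.5 dB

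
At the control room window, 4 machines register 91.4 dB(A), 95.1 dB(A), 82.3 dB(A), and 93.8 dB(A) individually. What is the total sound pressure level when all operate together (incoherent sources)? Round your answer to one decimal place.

For uncorrelated sources the intensities add, so convert each level to linear form, sum, and take 10·log₁₀ of the total.
Σ 10^(L/10) = 10^(91.4/10) + 10^(95.1/10) + 10^(82.3/10) + 10^(93.8/10) = 7.185e+09.
L_total = 10·log₁₀(7.185e+09) = 98.56 dB(A).

98.6 dB(A)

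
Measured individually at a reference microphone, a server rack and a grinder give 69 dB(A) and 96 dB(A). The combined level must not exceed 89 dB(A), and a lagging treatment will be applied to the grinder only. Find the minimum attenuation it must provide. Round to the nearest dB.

7 dB

Everything except the grinder sums to 10^(69/10) = 7.943e+06 in linear terms, 69.00 dB(A).
The limit corresponds to 10^(89/10) = 7.943e+08; subtracting the fixed part leaves 7.864e+08 for the grinder, i.e. 88.96 dB(A).
Required insertion loss = 96 − 88.96 = 7.04 dB.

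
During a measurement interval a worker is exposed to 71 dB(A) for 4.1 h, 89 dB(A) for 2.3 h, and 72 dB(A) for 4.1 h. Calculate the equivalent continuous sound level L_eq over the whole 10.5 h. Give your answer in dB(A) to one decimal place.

82.7 dB(A)

Weight each interval's intensity by its duration and average over T = 10.5 h:
Σ tᵢ·10^(Lᵢ/10) = 4.1·10^(71/10) + 2.3·10^(89/10) + 4.1·10^(72/10) = 1.944e+09.
L_eq = 10·log₁₀(1.944e+09/10.5) = 82.67 dB(A).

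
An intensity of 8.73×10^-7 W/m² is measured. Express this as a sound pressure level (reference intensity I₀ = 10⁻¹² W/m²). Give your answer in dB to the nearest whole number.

59 dB

L = 10·log₁₀(I/I₀) = 10·log₁₀(8.73×10^-7/10⁻¹²) = 10·log₁₀(8.73×10^5).
L = 10·(0.9410 + 5) = 59.41 dB.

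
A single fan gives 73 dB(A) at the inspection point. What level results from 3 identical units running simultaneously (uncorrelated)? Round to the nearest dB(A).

With 3 equal, uncorrelated contributions the intensity is 3× that of one unit, giving a rise of 10·log₁₀ 3.
L_total = 73 + 10·log₁₀(3) = 73 + 4.771 = 77.77 dB(A).

78 dB(A)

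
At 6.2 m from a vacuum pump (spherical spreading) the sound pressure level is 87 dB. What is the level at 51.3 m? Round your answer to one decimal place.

Spherical spreading from a point source gives a 20·log₁₀(r₂/r₁) drop.
L₂ = 87 − 20·log₁₀(51.3/6.2) = 87 − 18.355 = 68.65 dB.

68.6 dB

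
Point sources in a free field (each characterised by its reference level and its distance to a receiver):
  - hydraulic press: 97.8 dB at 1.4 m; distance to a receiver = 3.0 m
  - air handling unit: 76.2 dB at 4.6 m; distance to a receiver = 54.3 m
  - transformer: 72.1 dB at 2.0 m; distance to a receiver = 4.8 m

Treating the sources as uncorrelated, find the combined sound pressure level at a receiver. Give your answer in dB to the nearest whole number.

Apply inverse-square spreading to bring every level to the receiver, then sum 10^(L/10).
hydraulic press: 97.8 − 20·log₁₀(3.0/1.4) = 97.8 − 6.62 = 91.18 dB.
air handling unit: 76.2 − 20·log₁₀(54.3/4.6) = 76.2 − 21.44 = 54.76 dB.
transformer: 72.1 − 20·log₁₀(4.8/2.0) = 72.1 − 7.60 = 64.50 dB.
Σ 10^(L/10) = 1.315e+09 → L_total = 10·log₁₀(1.315e+09) = 91.19 dB.

91 dB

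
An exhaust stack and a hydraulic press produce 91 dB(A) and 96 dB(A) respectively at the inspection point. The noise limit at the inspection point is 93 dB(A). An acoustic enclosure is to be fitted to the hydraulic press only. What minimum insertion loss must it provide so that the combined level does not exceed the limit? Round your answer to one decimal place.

7.3 dB

The untreated sources together contribute 10^(91/10) = 1.259e+09, i.e. 91.00 dB(A).
To meet 93 dB(A) overall, the treated hydraulic press may contribute at most 10^(93/10) − 1.259e+09 = 7.363e+08, i.e. 88.67 dB(A).
So the hydraulic press must be reduced from 96 to 88.67 dB(A): IL = 7.33 dB.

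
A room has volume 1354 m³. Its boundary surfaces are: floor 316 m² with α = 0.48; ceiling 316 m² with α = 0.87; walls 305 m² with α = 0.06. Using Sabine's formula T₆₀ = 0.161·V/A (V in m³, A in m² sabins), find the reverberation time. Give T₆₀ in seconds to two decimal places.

0.49 s

Summing Sᵢαᵢ: 316·0.48 + 316·0.87 + 305·0.06 = 444.90 m².
T₆₀ = 0.161 × 1354 / 444.90 = 0.490 s.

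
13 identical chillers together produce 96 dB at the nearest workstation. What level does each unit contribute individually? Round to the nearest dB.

85 dB

13 equal contributions raise the level by 10·log₁₀ 13 = 11.139 dB, so each unit alone gives 96 − 11.139.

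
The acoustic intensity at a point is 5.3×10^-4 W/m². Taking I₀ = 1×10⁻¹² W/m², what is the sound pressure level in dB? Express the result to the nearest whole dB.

I/I₀ = 5.3×10^-4/10⁻¹² = 5.3×10^8, and L = 10·log₁₀(I/I₀).
L = 10·(0.7243 + 8) = 87.24 dB.

87 dB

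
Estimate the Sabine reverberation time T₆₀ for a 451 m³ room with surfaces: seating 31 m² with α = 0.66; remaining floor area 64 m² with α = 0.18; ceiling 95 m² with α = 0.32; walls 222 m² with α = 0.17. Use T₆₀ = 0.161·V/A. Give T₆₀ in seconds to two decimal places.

0.73 s

Summing Sᵢαᵢ: 31·0.66 + 64·0.18 + 95·0.32 + 222·0.17 = 100.12 m².
T₆₀ = 0.161 × 451 / 100.12 = 0.725 s.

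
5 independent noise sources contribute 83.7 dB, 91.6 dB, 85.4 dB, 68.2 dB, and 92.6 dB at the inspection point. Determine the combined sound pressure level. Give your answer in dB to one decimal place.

For uncorrelated sources the intensities add, so convert each level to linear form, sum, and take 10·log₁₀ of the total.
Σ 10^(L/10) = 10^(83.7/10) + 10^(91.6/10) + 10^(85.4/10) + 10^(68.2/10) + 10^(92.6/10) = 3.853e+09.
L_total = 10·log₁₀(3.853e+09) = 95.86 dB.

95.9 dB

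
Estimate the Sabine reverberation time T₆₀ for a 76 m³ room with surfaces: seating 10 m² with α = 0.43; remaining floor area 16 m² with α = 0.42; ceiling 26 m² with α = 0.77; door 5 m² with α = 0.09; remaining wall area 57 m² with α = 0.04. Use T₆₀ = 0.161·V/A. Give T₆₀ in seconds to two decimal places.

Summing Sᵢαᵢ: 10·0.43 + 16·0.42 + 26·0.77 + 5·0.09 + 57·0.04 = 33.77 m².
T₆₀ = 0.161·V/A = 0.161·76/33.77 = 0.362 s.

0.36 s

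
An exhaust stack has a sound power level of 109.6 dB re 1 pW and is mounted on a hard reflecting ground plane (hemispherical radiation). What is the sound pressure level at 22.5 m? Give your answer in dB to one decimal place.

L_p = L_w − 10·log₁₀(2π·r²) with r = 22.5 m.
2π·r² = 3181 m², 10·log₁₀ of that is 35.025 dB.
L_p = 109.6 − 35.025 = 74.57 dB.

74.6 dB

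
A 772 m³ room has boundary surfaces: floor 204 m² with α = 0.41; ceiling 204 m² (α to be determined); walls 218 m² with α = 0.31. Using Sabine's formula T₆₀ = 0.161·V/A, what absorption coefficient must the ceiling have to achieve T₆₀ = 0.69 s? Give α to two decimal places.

0.14

Required total absorption A = 0.161·772/0.69 = 180.13 m².
Absorption from the other surfaces = 204·0.41 + 218·0.31 = 151.22 m², so the ceiling must supply 28.91 m² over 204 m².
α = 28.91/204 = 0.142.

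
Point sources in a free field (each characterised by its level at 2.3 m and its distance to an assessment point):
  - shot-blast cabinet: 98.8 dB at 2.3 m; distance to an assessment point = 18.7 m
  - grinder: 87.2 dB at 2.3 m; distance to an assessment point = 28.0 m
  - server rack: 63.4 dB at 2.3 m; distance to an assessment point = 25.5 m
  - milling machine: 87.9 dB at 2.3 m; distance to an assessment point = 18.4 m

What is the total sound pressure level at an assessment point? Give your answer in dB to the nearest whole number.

81 dB

First find each source's level at the receiver (point-source: −20·log₁₀(r/r_ref)), then combine on an intensity basis.
shot-blast cabinet: 98.8 − 20·log₁₀(18.7/2.3) = 98.8 − 18.20 = 80.60 dB.
grinder: 87.2 − 20·log₁₀(28.0/2.3) = 87.2 − 21.71 = 65.49 dB.
server rack: 63.4 − 20·log₁₀(25.5/2.3) = 63.4 − 20.90 = 42.50 dB.
milling machine: 87.9 − 20·log₁₀(18.4/2.3) = 87.9 − 18.06 = 69.84 dB.
Σ 10^(L/10) = 1.279e+08 → L_total = 10·log₁₀(1.279e+08) = 81.07 dB.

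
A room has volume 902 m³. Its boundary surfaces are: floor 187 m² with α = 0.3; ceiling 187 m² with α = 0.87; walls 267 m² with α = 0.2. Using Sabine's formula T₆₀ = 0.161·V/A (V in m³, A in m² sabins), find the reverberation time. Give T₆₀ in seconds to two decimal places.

0.53 s

A = Σ Sᵢαᵢ = 187·0.3 + 187·0.87 + 267·0.2 = 272.19 m².
T₆₀ = 0.161 × 902 / 272.19 = 0.534 s.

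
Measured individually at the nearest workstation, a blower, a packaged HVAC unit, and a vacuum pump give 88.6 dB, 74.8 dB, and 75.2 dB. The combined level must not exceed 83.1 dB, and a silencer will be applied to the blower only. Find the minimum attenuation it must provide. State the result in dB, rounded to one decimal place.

7.1 dB

Fixed contribution from the other sources: Σ 10^(L/10) = 10^(74.8/10) + 10^(75.2/10) = 6.331e+07 (78.01 dB).
To meet 83.1 dB overall, the treated blower may contribute at most 10^(83.1/10) − 6.331e+07 = 1.409e+08, i.e. 81.49 dB.
Required insertion loss = 88.6 − 81.49 = 7.11 dB.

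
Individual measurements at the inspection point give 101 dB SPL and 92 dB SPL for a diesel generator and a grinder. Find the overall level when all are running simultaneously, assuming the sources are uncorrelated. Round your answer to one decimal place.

For uncorrelated sources the intensities add, so convert each level to linear form, sum, and take 10·log₁₀ of the total.
Σ 10^(L/10) = 10^(101/10) + 10^(92/10) = 1.417e+10.
L_total = 10·log₁₀(1.417e+10) = 101.51 dB SPL.

101.5 dB SPL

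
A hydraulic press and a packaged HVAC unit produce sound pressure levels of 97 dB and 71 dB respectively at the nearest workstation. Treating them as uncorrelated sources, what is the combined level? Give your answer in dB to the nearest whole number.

97 dB

For uncorrelated sources the intensities add, so convert each level to linear form, sum, and take 10·log₁₀ of the total.
Σ 10^(L/10) = 10^(97/10) + 10^(71/10) = 5.024e+09.
L_total = 10·log₁₀(5.024e+09) = 97.01 dB.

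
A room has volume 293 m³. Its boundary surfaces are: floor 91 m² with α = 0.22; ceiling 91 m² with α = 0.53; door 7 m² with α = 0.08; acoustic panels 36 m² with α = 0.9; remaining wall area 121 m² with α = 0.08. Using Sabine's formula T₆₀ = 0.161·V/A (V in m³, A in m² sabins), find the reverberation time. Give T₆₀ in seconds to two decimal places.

Total absorption A = 91·0.22 + 91·0.53 + 7·0.08 + 36·0.9 + 121·0.08 = 110.89 m² sabins.
T₆₀ = 0.161·V/A = 0.161·293/110.89 = 0.425 s.

0.43 s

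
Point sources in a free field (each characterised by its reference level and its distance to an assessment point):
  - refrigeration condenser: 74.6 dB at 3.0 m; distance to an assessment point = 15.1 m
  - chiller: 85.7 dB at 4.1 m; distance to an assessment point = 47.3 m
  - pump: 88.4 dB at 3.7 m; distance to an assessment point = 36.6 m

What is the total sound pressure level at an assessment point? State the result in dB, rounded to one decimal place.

Apply inverse-square spreading to bring every level to the receiver, then sum 10^(L/10).
refrigeration condenser: 74.6 − 20·log₁₀(15.1/3.0) = 74.6 − 14.04 = 60.56 dB.
chiller: 85.7 − 20·log₁₀(47.3/4.1) = 85.7 − 21.24 = 64.46 dB.
pump: 88.4 − 20·log₁₀(36.6/3.7) = 88.4 − 19.91 = 68.49 dB.
Σ 10^(L/10) = 1.100e+07 → L_total = 10·log₁₀(1.100e+07) = 70.41 dB.

70.4 dB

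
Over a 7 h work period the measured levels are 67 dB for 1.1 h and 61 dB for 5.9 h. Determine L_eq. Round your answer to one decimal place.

L_eq = 10·log₁₀[(1/T)·Σ tᵢ·10^(Lᵢ/10)] with T = 7 h.
Σ tᵢ·10^(Lᵢ/10) = 1.1·10^(67/10) + 5.9·10^(61/10) = 1.294e+07.
L_eq = 10·log₁₀(1.294e+07/7) = 62.67 dB.

62.7 dB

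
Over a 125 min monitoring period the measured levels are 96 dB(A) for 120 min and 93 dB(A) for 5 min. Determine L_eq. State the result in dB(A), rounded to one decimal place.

L_eq = 10·log₁₀[(1/T)·Σ tᵢ·10^(Lᵢ/10)] with T = 125 min.
Σ tᵢ·10^(Lᵢ/10) = 120·10^(96/10) + 5·10^(93/10) = 4.877e+11.
L_eq = 10·log₁₀(4.877e+11/125) = 95.91 dB(A).

95.9 dB(A)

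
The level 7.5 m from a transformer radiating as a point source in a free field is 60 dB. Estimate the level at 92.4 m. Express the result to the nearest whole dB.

Point-source attenuation: ΔL = 20·log₁₀(r₂/r₁) = 20·log₁₀(92.4/7.5) = 21.812 dB.
L₂ = 60 − 20·log₁₀(92.4/7.5) = 60 − 21.812 = 38.19 dB.

38 dB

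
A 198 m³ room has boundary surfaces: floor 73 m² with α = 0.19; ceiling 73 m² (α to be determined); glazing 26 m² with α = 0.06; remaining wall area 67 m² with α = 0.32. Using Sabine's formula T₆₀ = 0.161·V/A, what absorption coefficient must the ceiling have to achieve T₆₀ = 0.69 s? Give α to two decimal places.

A = 0.161·V/T₆₀ = 0.161·198/0.69 = 46.20 m² sabins.
Absorption from the other surfaces = 73·0.19 + 26·0.06 + 67·0.32 = 36.87 m², so the ceiling must supply 9.33 m² over 73 m².
α = 9.33/73 = 0.128.

0.13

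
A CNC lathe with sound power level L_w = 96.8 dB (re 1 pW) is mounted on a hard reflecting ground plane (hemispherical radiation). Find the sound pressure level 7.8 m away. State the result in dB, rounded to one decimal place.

71.0 dB

The power spreads over a hemisphere of area 2π·r², so L_p = L_w − 10·log₁₀(2π·r²).
2π·r² = 382.3 m², 10·log₁₀ of that is 25.824 dB.
L_p = 96.8 − 25.824 = 70.98 dB.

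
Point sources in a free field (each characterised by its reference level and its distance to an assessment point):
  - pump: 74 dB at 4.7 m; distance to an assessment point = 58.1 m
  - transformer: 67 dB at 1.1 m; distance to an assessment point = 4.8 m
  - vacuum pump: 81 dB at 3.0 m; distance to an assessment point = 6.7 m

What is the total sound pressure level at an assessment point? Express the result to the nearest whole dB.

74 dB

Propagate each source to the receiver with L = L_ref − 20·log₁₀(r/r_ref), then add intensities.
pump: 74 − 20·log₁₀(58.1/4.7) = 74 − 21.84 = 52.16 dB.
transformer: 67 − 20·log₁₀(4.8/1.1) = 67 − 12.80 = 54.20 dB.
vacuum pump: 81 − 20·log₁₀(6.7/3.0) = 81 − 6.98 = 74.02 dB.
Σ 10^(L/10) = 2.567e+07 → L_total = 10·log₁₀(2.567e+07) = 74.09 dB.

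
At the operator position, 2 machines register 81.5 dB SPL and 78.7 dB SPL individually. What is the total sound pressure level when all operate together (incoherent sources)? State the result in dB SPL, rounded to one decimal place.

Incoherent sources combine by intensity addition: L_total = 10·log₁₀(Σ 10^(L_i/10)).
Σ 10^(L/10) = 10^(81.5/10) + 10^(78.7/10) = 2.154e+08.
L_total = 10·log₁₀(2.154e+08) = 83.33 dB SPL.

83.3 dB SPL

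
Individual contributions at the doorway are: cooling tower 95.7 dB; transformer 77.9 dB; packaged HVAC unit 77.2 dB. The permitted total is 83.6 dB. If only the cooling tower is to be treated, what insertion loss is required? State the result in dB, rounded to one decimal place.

15.1 dB

The untreated sources together contribute 10^(77.9/10) + 10^(77.2/10) = 1.141e+08, i.e. 80.57 dB.
The limit corresponds to 10^(83.6/10) = 2.291e+08; subtracting the fixed part leaves 1.149e+08 for the cooling tower, i.e. 80.60 dB.
So the cooling tower must be reduced from 95.7 to 80.60 dB: IL = 15.10 dB.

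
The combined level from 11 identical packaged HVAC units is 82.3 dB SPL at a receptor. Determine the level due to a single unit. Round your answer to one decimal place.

71.9 dB SPL

For N identical incoherent sources L_total = L₁ + 10·log₁₀ N, so L₁ = 82.3 − 10·log₁₀(11) = 82.3 − 10.414.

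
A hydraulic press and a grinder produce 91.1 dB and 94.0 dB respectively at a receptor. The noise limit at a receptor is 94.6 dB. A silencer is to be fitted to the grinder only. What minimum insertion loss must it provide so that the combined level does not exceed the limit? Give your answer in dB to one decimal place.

The untreated sources together contribute 10^(91.1/10) = 1.288e+09, i.e. 91.10 dB.
The limit corresponds to 10^(94.6/10) = 2.884e+09; subtracting the fixed part leaves 1.596e+09 for the grinder, i.e. 92.03 dB.
Required insertion loss = 94.0 − 92.03 = 1.97 dB.

2.0 dB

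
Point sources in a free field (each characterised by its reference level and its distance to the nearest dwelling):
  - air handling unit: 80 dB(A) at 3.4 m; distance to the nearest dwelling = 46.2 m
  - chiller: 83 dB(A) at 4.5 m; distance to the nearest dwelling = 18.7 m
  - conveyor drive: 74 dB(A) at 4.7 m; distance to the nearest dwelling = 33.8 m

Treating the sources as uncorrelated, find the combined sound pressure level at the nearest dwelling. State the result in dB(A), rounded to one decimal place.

Propagate each source to the receiver with L = L_ref − 20·log₁₀(r/r_ref), then add intensities.
air handling unit: 80 − 20·log₁₀(46.2/3.4) = 80 − 22.66 = 57.34 dB(A).
chiller: 83 − 20·log₁₀(18.7/4.5) = 83 − 12.37 = 70.63 dB(A).
conveyor drive: 74 − 20·log₁₀(33.8/4.7) = 74 − 17.14 = 56.86 dB(A).
Σ 10^(L/10) = 1.258e+07 → L_total = 10·log₁₀(1.258e+07) = 71.00 dB(A).

71.0 dB(A)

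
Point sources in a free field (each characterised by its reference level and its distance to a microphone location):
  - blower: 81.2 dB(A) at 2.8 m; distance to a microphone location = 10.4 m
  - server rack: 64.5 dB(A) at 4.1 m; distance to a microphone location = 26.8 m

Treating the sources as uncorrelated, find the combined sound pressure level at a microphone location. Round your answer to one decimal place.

Propagate each source to the receiver with L = L_ref − 20·log₁₀(r/r_ref), then add intensities.
blower: 81.2 − 20·log₁₀(10.4/2.8) = 81.2 − 11.40 = 69.80 dB(A).
server rack: 64.5 − 20·log₁₀(26.8/4.1) = 64.5 − 16.31 = 48.19 dB(A).
Σ 10^(L/10) = 9.621e+06 → L_total = 10·log₁₀(9.621e+06) = 69.83 dB(A).

69.8 dB(A)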